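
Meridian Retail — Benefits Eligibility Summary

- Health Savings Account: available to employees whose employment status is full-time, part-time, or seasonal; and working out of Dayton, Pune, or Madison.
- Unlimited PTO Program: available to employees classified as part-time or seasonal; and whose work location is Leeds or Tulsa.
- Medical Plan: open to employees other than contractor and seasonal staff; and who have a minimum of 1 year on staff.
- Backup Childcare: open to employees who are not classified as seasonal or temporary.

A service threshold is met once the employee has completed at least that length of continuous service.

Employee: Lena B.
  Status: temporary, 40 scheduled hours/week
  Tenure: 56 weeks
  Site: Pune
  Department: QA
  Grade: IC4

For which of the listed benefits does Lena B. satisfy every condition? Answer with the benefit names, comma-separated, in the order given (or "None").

Medical Plan

Health Savings Account — status temporary ✗ (requires full-time, part-time, or seasonal) → not eligible.
Unlimited PTO Program — status temporary ✗ (requires part-time or seasonal) → not eligible.
Medical Plan — status temporary ✓ (not excluded); service 56 weeks ≥ 1 year (≈365 days) ✓ → eligible.
Backup Childcare — status temporary ✗ (excluded) → not eligible.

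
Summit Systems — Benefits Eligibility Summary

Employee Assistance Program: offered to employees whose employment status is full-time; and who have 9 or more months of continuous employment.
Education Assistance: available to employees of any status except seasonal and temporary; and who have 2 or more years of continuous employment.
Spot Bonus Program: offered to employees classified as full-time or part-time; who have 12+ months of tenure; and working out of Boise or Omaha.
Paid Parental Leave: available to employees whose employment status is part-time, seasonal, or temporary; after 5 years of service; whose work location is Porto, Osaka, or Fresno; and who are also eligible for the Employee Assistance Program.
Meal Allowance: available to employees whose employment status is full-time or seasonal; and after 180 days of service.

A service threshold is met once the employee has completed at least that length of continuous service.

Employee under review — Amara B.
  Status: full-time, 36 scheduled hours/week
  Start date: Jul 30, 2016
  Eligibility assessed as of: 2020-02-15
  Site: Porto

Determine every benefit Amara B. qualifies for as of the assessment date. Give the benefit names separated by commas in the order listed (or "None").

Employee Assistance Program, Education Assistance, Meal Allowance

Service from Jul 30, 2016 to 2020-02-15: 1295 days.
Employee Assistance Program — status full-time ✓; service 1295 days ≥ 9 months (≈270 days) ✓ → eligible.
Education Assistance — status full-time ✓ (not excluded); service 1295 days ≥ 2 years (≈730 days) ✓ → eligible.
Spot Bonus Program — status full-time ✓; service 1295 days ≥ 12 months (≈360 days) ✓; site Porto ✗ (not Boise or Omaha) → not eligible.
Paid Parental Leave — status full-time ✗ (requires part-time, seasonal, or temporary) → not eligible.
Meal Allowance — status full-time ✓; service 1295 days ≥ 180 days ✓ → eligible.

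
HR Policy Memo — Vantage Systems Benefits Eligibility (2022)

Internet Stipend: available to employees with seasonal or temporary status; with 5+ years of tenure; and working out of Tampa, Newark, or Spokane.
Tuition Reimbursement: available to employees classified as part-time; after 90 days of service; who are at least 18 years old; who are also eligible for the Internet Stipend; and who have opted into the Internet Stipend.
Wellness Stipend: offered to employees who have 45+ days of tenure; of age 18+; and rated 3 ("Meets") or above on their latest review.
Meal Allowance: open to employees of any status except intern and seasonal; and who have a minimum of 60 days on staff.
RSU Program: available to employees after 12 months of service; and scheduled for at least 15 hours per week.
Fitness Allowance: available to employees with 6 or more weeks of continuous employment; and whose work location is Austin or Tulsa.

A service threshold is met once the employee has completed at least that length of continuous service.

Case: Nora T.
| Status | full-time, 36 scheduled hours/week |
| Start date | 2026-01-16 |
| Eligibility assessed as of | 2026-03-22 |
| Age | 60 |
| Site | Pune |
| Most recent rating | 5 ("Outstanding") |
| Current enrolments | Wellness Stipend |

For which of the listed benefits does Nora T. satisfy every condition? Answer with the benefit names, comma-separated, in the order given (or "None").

Wellness Stipend, Meal Allowance

Service from 2026-01-16 to 2026-03-22: 65 days.
Internet Stipend — status full-time ✗ (requires seasonal or temporary) → not eligible.
Tuition Reimbursement — status full-time ✗ (requires part-time) → not eligible.
Wellness Stipend — service 65 days ≥ 45 days ✓; age 60 ≥ 18 ✓; rating 5 ≥ 3 ✓ → eligible.
Meal Allowance — status full-time ✓ (not excluded); service 65 days ≥ 60 days ✓ → eligible.
RSU Program — service 65 days < 12 months (≈360 days) ✗ → not eligible.
Fitness Allowance — service 65 days ≥ 6 weeks (≈42 days) ✓; site Pune ✗ (not Austin or Tulsa) → not eligible.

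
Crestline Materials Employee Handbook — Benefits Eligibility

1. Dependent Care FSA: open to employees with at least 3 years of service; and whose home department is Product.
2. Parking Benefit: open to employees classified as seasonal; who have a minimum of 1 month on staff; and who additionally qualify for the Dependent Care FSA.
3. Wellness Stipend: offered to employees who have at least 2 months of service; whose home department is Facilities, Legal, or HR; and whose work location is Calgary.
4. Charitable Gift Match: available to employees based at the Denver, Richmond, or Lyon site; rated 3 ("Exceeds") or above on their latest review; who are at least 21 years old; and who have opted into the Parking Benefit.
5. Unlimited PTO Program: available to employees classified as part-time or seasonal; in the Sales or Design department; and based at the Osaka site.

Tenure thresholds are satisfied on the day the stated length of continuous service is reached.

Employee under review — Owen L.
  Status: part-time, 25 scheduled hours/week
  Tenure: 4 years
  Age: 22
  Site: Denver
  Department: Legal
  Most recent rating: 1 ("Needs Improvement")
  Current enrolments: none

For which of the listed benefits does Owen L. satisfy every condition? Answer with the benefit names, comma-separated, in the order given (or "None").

Dependent Care FSA — service 4 years ≥ 3 years ✓; dept Legal ✗ → not eligible.
Parking Benefit — status part-time ✗ (requires seasonal) → not eligible.
Wellness Stipend — service 4 years ≥ 2 months (≈60 days) ✓; dept Legal ✓; site Denver ✗ (not Calgary) → not eligible.
Charitable Gift Match — site Denver ✓; rating 1 < 3 ✗ → not eligible.
Unlimited PTO Program — status part-time ✓; dept Legal ✗ → not eligible.

None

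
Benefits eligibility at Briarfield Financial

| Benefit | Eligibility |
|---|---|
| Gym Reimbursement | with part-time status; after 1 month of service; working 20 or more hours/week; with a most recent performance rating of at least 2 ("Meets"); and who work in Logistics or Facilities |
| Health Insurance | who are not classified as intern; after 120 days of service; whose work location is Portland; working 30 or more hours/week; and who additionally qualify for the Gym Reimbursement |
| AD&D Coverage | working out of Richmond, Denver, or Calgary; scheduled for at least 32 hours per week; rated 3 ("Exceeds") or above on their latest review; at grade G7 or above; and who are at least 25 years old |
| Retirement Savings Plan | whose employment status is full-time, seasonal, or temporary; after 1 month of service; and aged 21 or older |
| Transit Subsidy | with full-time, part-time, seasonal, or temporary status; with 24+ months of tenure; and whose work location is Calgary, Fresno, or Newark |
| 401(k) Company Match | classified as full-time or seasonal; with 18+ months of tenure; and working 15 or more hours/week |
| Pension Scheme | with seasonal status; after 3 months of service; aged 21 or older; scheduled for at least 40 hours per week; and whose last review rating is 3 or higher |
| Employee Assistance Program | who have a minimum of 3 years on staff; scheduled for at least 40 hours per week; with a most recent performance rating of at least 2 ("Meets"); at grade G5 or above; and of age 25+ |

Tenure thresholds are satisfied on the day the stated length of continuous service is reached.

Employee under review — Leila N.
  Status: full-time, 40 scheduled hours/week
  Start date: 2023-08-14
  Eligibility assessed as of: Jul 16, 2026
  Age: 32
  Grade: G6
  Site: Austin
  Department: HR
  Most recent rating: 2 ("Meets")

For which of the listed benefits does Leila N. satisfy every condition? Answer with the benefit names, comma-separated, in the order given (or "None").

Service from 2023-08-14 to Jul 16, 2026: 1067 days.
Gym Reimbursement — status full-time ✗ (requires part-time) → not eligible.
Health Insurance — status full-time ✓ (not excluded); service 1067 days ≥ 120 days ✓; site Austin ✗ (not Portland) → not eligible.
AD&D Coverage — site Austin ✗ (not Richmond, Denver, or Calgary) → not eligible.
Retirement Savings Plan — status full-time ✓; service 1067 days ≥ 1 month (≈30 days) ✓; age 32 ≥ 21 ✓ → eligible.
Transit Subsidy — status full-time ✓; service 1067 days ≥ 24 months (≈720 days) ✓; site Austin ✗ (not Calgary, Fresno, or Newark) → not eligible.
401(k) Company Match — status full-time ✓; service 1067 days ≥ 18 months (≈540 days) ✓; 40 hrs/wk ≥ 15 ✓ → eligible.
Pension Scheme — status full-time ✗ (requires seasonal) → not eligible.
Employee Assistance Program — service 1067 days < 3 years (≈1095 days) ✗ → not eligible.

Retirement Savings Plan, 401(k) Company Match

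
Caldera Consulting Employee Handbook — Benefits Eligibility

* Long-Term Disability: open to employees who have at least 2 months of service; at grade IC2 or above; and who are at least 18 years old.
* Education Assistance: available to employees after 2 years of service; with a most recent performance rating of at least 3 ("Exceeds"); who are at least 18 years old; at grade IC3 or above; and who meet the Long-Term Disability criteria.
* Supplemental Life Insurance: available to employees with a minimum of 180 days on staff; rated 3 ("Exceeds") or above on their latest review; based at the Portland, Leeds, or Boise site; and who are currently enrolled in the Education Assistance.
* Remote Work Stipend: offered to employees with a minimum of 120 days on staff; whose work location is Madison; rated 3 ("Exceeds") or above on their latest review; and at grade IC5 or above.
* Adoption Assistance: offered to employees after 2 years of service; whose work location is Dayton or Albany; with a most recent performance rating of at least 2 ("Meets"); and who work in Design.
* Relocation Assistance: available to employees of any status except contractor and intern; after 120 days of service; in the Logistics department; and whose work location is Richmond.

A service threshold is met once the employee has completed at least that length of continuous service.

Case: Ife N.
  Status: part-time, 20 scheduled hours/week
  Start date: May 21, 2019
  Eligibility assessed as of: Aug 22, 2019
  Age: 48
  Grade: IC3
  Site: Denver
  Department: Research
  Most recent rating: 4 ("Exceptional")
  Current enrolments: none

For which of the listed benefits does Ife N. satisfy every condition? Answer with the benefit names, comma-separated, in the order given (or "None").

Long-Term Disability

Service from May 21, 2019 to Aug 22, 2019: 93 days.
Long-Term Disability — service 93 days ≥ 2 months (≈60 days) ✓; grade IC3 ≥ IC2 ✓; age 48 ≥ 18 ✓ → eligible.
Education Assistance — service 93 days < 2 years (≈730 days) ✗ → not eligible.
Supplemental Life Insurance — service 93 days < 180 days ✗ → not eligible.
Remote Work Stipend — service 93 days < 120 days ✗ → not eligible.
Adoption Assistance — service 93 days < 2 years (≈730 days) ✗ → not eligible.
Relocation Assistance — status part-time ✓ (not excluded); service 93 days < 120 days ✗ → not eligible.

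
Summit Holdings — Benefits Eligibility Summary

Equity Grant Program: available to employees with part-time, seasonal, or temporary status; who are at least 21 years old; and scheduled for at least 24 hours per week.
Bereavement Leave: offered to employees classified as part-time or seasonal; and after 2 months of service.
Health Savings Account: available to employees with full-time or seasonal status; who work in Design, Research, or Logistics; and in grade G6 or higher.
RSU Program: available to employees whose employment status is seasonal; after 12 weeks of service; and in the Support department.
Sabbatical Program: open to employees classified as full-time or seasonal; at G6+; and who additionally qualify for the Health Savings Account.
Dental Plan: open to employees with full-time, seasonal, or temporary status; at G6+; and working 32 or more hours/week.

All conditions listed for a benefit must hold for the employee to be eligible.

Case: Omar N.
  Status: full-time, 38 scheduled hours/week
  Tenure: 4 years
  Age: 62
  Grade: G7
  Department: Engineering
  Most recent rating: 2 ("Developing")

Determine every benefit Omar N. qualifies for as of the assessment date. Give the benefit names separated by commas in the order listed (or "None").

Equity Grant Program — status full-time ✗ (requires part-time, seasonal, or temporary) → not eligible.
Bereavement Leave — status full-time ✗ (requires part-time or seasonal) → not eligible.
Health Savings Account — status full-time ✓; dept Engineering ✗ → not eligible.
RSU Program — status full-time ✗ (requires seasonal) → not eligible.
Sabbatical Program — status full-time ✓; grade G7 ≥ G6 ✓; not eligible for Health Savings Account ✗ → not eligible.
Dental Plan — status full-time ✓; grade G7 ≥ G6 ✓; 38 hrs/wk ≥ 32 ✓ → eligible.

Dental Plan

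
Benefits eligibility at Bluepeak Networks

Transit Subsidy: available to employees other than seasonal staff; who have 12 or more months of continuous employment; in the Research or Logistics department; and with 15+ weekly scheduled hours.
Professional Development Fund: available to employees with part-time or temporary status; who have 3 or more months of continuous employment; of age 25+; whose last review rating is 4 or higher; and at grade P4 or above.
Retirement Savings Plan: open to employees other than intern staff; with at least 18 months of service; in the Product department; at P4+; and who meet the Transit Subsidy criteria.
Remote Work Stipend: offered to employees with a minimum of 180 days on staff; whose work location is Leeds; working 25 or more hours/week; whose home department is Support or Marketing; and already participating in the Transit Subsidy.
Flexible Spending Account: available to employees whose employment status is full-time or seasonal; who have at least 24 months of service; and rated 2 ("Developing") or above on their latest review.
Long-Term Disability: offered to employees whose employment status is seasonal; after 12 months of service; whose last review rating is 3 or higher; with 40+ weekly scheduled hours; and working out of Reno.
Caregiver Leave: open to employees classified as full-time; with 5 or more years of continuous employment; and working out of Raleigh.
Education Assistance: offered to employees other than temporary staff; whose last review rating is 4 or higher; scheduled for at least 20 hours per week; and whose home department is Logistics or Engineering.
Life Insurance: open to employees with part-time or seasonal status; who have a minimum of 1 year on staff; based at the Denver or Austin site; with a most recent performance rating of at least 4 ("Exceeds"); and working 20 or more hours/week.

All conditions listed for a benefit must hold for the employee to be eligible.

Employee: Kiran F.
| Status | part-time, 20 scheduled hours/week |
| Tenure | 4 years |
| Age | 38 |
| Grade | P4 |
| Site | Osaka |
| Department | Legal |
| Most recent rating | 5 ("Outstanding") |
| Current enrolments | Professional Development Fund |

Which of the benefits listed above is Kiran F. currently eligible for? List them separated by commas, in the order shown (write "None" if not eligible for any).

Professional Development Fund

Transit Subsidy — status part-time ✓ (not excluded); service 4 years ≥ 12 months (≈360 days) ✓; dept Legal ✗ → not eligible.
Professional Development Fund — status part-time ✓; service 4 years ≥ 3 months (≈90 days) ✓; age 38 ≥ 25 ✓; rating 5 ≥ 4 ✓; grade P4 ≥ P4 ✓ → eligible.
Retirement Savings Plan — status part-time ✓ (not excluded); service 4 years ≥ 18 months (≈540 days) ✓; dept Legal ✗ → not eligible.
Remote Work Stipend — service 4 years ≥ 180 days ✓; site Osaka ✗ (not Leeds) → not eligible.
Flexible Spending Account — status part-time ✗ (requires full-time or seasonal) → not eligible.
Long-Term Disability — status part-time ✗ (requires seasonal) → not eligible.
Caregiver Leave — status part-time ✗ (requires full-time) → not eligible.
Education Assistance — status part-time ✓ (not excluded); rating 5 ≥ 4 ✓; 20 hrs/wk ≥ 20 ✓; dept Legal ✗ → not eligible.
Life Insurance — status part-time ✓; service 4 years ≥ 1 year ✓; site Osaka ✗ (not Denver or Austin) → not eligible.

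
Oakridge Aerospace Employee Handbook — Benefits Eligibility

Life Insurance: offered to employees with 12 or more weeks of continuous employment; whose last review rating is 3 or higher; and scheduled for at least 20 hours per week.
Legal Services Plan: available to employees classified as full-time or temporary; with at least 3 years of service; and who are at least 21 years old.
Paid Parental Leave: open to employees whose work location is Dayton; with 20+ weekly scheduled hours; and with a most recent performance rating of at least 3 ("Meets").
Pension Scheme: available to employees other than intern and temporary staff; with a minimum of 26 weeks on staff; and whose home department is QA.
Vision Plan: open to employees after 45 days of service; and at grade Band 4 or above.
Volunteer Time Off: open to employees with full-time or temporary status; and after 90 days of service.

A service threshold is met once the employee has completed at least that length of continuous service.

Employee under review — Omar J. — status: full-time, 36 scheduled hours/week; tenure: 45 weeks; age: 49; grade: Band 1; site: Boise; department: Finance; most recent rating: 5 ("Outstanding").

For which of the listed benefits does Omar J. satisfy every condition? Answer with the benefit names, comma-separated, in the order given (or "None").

Life Insurance, Volunteer Time Off

Life Insurance — service 45 weeks ≥ 12 weeks ✓; rating 5 ≥ 3 ✓; 36 hrs/wk ≥ 20 ✓ → eligible.
Legal Services Plan — status full-time ✓; service 45 weeks < 3 years (≈1095 days) ✗ → not eligible.
Paid Parental Leave — site Boise ✗ (not Dayton) → not eligible.
Pension Scheme — status full-time ✓ (not excluded); service 45 weeks ≥ 26 weeks ✓; dept Finance ✗ → not eligible.
Vision Plan — service 45 weeks ≥ 45 days ✓; grade Band 1 < Band 4 ✗ → not eligible.
Volunteer Time Off — status full-time ✓; service 45 weeks ≥ 90 days ✓ → eligible.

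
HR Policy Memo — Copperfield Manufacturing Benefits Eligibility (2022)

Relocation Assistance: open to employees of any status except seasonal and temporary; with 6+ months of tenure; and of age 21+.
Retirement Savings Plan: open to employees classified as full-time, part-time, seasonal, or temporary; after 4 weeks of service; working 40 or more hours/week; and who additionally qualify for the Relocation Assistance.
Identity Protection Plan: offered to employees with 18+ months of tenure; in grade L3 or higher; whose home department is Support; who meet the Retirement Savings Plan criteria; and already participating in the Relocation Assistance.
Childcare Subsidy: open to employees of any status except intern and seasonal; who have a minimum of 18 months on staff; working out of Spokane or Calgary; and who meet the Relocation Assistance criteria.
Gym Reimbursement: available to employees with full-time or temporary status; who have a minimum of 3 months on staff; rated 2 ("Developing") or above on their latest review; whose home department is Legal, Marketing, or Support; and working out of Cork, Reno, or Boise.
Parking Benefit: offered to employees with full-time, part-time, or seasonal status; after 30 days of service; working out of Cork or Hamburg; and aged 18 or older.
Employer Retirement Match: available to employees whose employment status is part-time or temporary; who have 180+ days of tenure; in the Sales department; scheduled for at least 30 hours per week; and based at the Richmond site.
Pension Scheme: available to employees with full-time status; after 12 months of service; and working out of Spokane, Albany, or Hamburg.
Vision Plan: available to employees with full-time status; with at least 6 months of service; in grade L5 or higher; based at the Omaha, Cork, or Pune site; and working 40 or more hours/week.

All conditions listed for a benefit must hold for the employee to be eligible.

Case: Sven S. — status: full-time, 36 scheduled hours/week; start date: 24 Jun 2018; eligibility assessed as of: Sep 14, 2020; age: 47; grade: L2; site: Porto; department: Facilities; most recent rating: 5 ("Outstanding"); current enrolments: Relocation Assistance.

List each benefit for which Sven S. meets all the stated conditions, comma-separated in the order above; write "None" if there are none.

Relocation Assistance

Service from 24 Jun 2018 to Sep 14, 2020: 813 days.
Relocation Assistance — status full-time ✓ (not excluded); service 813 days ≥ 6 months (≈180 days) ✓; age 47 ≥ 21 ✓ → eligible.
Retirement Savings Plan — status full-time ✓; service 813 days ≥ 4 weeks (≈28 days) ✓; 36 hrs/wk < 40 ✗ → not eligible.
Identity Protection Plan — service 813 days ≥ 18 months (≈540 days) ✓; grade L2 < L3 ✗ → not eligible.
Childcare Subsidy — status full-time ✓ (not excluded); service 813 days ≥ 18 months (≈540 days) ✓; site Porto ✗ (not Spokane or Calgary) → not eligible.
Gym Reimbursement — status full-time ✓; service 813 days ≥ 3 months (≈90 days) ✓; rating 5 ≥ 2 ✓; dept Facilities ✗ → not eligible.
Parking Benefit — status full-time ✓; service 813 days ≥ 30 days ✓; site Porto ✗ (not Cork or Hamburg) → not eligible.
Employer Retirement Match — status full-time ✗ (requires part-time or temporary) → not eligible.
Pension Scheme — status full-time ✓; service 813 days ≥ 12 months (≈360 days) ✓; site Porto ✗ (not Spokane, Albany, or Hamburg) → not eligible.
Vision Plan — status full-time ✓; service 813 days ≥ 6 months (≈180 days) ✓; grade L2 < L5 ✗ → not eligible.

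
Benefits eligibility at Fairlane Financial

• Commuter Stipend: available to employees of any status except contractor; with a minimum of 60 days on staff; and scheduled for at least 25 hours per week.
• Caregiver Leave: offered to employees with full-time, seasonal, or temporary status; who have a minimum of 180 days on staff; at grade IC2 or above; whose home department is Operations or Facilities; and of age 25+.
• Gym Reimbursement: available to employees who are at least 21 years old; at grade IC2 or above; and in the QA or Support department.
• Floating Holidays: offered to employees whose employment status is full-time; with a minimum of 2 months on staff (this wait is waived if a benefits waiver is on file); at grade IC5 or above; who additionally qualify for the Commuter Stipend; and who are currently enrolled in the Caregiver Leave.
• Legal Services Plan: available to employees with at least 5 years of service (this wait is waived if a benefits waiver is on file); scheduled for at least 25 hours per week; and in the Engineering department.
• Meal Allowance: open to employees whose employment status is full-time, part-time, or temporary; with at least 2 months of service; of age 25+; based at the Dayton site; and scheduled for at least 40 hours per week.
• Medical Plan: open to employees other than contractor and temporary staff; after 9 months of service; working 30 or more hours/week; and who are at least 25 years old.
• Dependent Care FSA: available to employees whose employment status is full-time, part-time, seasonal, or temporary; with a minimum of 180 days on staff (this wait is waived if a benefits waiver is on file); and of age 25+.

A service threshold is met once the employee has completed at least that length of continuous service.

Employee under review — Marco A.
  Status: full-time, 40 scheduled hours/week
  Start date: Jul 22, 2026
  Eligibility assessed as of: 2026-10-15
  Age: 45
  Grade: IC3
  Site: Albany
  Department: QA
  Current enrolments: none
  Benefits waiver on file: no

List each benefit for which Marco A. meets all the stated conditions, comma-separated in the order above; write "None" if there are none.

Commuter Stipend, Gym Reimbursement

Service from Jul 22, 2026 to 2026-10-15: 85 days.
Commuter Stipend — status full-time ✓ (not excluded); service 85 days ≥ 60 days ✓; 40 hrs/wk ≥ 25 ✓ → eligible.
Caregiver Leave — status full-time ✓; service 85 days < 180 days ✗ → not eligible.
Gym Reimbursement — age 45 ≥ 21 ✓; grade IC3 ≥ IC2 ✓; dept QA ✓ → eligible.
Floating Holidays — status full-time ✓; no waiver, service 85 days ≥ 2 months (≈60 days) ✓; grade IC3 < IC5 ✗ → not eligible.
Legal Services Plan — no waiver, service 85 days < 5 years (≈1825 days) ✗ → not eligible.
Meal Allowance — status full-time ✓; service 85 days ≥ 2 months (≈60 days) ✓; age 45 ≥ 25 ✓; site Albany ✗ (not Dayton) → not eligible.
Medical Plan — status full-time ✓ (not excluded); service 85 days < 9 months (≈270 days) ✗ → not eligible.
Dependent Care FSA — status full-time ✓; no waiver, service 85 days < 180 days ✗ → not eligible.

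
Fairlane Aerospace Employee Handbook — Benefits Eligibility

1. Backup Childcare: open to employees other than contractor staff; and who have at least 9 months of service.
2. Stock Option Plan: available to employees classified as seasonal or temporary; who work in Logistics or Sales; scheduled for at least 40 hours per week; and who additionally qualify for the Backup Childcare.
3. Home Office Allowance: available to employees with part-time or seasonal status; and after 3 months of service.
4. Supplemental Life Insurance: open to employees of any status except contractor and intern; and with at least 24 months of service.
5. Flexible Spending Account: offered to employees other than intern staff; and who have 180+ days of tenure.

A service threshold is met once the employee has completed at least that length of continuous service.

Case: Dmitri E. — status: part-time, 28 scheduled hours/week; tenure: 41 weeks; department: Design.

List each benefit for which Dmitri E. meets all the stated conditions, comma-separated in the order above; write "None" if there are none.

Backup Childcare, Home Office Allowance, Flexible Spending Account

Backup Childcare — status part-time ✓ (not excluded); service 41 weeks ≥ 9 months (≈270 days) ✓ → eligible.
Stock Option Plan — status part-time ✗ (requires seasonal or temporary) → not eligible.
Home Office Allowance — status part-time ✓; service 41 weeks ≥ 3 months (≈90 days) ✓ → eligible.
Supplemental Life Insurance — status part-time ✓ (not excluded); service 41 weeks < 24 months (≈720 days) ✗ → not eligible.
Flexible Spending Account — status part-time ✓ (not excluded); service 41 weeks ≥ 180 days ✓ → eligible.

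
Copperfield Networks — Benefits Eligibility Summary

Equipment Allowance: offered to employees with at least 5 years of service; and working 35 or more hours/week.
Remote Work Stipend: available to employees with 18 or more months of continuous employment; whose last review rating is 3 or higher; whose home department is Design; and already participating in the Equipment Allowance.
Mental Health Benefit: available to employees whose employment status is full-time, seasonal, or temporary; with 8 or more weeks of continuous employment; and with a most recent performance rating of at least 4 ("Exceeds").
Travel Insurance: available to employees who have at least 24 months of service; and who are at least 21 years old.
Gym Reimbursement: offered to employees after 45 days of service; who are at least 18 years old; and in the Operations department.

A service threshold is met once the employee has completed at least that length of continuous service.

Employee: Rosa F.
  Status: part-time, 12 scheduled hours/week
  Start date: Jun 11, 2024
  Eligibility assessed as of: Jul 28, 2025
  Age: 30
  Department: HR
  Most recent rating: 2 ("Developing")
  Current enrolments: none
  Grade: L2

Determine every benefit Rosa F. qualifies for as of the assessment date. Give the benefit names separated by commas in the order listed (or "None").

Service from Jun 11, 2024 to Jul 28, 2025: 412 days.
Equipment Allowance — service 412 days < 5 years (≈1825 days) ✗ → not eligible.
Remote Work Stipend — service 412 days < 18 months (≈540 days) ✗ → not eligible.
Mental Health Benefit — status part-time ✗ (requires full-time, seasonal, or temporary) → not eligible.
Travel Insurance — service 412 days < 24 months (≈720 days) ✗ → not eligible.
Gym Reimbursement — service 412 days ≥ 45 days ✓; age 30 ≥ 18 ✓; dept HR ✗ → not eligible.

None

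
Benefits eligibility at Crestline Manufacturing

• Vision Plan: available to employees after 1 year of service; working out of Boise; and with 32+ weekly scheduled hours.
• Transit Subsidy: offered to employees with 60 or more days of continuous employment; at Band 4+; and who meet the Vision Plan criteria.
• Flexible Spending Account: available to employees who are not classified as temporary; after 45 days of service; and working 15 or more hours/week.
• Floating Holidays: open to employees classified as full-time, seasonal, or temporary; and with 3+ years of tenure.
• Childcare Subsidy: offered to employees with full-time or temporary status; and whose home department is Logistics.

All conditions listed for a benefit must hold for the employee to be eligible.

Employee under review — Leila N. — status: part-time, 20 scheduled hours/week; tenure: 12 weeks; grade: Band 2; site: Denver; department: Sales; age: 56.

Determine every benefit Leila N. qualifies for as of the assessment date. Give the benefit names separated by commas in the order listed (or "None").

Vision Plan — service 12 weeks < 1 year (≈365 days) ✗ → not eligible.
Transit Subsidy — service 12 weeks ≥ 60 days ✓; grade Band 2 < Band 4 ✗ → not eligible.
Flexible Spending Account — status part-time ✓ (not excluded); service 12 weeks ≥ 45 days ✓; 20 hrs/wk ≥ 15 ✓ → eligible.
Floating Holidays — status part-time ✗ (requires full-time, seasonal, or temporary) → not eligible.
Childcare Subsidy — status part-time ✗ (requires full-time or temporary) → not eligible.

Flexible Spending Account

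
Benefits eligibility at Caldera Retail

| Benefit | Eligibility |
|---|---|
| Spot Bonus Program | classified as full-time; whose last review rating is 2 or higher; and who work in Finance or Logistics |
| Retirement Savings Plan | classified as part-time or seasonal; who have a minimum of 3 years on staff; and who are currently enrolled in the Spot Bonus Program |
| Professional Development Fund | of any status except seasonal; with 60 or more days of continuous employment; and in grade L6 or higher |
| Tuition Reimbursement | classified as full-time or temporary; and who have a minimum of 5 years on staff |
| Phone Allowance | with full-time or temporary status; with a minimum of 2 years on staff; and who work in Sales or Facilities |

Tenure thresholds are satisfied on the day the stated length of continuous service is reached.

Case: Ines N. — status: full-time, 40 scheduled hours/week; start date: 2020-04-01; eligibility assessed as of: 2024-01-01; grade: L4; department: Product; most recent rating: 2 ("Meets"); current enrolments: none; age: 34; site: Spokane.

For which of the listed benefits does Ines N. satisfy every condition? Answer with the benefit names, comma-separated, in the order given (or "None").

None

Service from 2020-04-01 to 2024-01-01: 1370 days.
Spot Bonus Program — status full-time ✓; rating 2 ≥ 2 ✓; dept Product ✗ → not eligible.
Retirement Savings Plan — status full-time ✗ (requires part-time or seasonal) → not eligible.
Professional Development Fund — status full-time ✓ (not excluded); service 1370 days ≥ 60 days ✓; grade L4 < L6 ✗ → not eligible.
Tuition Reimbursement — status full-time ✓; service 1370 days < 5 years (≈1825 days) ✗ → not eligible.
Phone Allowance — status full-time ✓; service 1370 days ≥ 2 years (≈730 days) ✓; dept Product ✗ → not eligible.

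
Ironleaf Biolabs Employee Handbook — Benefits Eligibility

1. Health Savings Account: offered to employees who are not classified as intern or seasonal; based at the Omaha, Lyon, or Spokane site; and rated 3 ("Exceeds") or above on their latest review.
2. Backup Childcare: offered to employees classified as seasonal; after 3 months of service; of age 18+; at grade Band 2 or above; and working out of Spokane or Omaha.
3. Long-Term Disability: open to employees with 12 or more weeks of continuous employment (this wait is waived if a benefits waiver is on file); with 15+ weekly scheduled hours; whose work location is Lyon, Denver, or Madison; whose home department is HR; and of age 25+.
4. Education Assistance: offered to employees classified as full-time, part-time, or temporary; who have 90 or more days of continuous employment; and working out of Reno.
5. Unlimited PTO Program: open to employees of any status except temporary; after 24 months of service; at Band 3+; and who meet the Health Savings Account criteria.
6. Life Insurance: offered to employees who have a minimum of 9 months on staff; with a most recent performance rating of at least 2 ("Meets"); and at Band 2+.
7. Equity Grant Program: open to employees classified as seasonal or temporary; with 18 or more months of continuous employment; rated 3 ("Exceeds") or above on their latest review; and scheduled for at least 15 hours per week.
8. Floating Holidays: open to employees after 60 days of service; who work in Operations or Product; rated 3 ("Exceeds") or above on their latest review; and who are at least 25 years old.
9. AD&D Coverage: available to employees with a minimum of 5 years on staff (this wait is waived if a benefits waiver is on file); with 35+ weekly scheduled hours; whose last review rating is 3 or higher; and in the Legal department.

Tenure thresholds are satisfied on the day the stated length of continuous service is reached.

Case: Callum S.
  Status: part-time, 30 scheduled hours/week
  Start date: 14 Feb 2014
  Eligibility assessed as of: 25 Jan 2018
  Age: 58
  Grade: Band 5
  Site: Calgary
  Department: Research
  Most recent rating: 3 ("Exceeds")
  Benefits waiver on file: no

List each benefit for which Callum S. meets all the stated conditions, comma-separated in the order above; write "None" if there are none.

Life Insurance

Service from 14 Feb 2014 to 25 Jan 2018: 1441 days.
Health Savings Account — status part-time ✓ (not excluded); site Calgary ✗ (not Omaha, Lyon, or Spokane) → not eligible.
Backup Childcare — status part-time ✗ (requires seasonal) → not eligible.
Long-Term Disability — no waiver, service 1441 days ≥ 12 weeks (≈84 days) ✓; 30 hrs/wk ≥ 15 ✓; site Calgary ✗ (not Lyon, Denver, or Madison) → not eligible.
Education Assistance — status part-time ✓; service 1441 days ≥ 90 days ✓; site Calgary ✗ (not Reno) → not eligible.
Unlimited PTO Program — status part-time ✓ (not excluded); service 1441 days ≥ 24 months (≈720 days) ✓; grade Band 5 ≥ Band 3 ✓; not eligible for Health Savings Account ✗ → not eligible.
Life Insurance — service 1441 days ≥ 9 months (≈270 days) ✓; rating 3 ≥ 2 ✓; grade Band 5 ≥ Band 2 ✓ → eligible.
Equity Grant Program — status part-time ✗ (requires seasonal or temporary) → not eligible.
Floating Holidays — service 1441 days ≥ 60 days ✓; dept Research ✗ → not eligible.
AD&D Coverage — no waiver, service 1441 days < 5 years (≈1825 days) ✗ → not eligible.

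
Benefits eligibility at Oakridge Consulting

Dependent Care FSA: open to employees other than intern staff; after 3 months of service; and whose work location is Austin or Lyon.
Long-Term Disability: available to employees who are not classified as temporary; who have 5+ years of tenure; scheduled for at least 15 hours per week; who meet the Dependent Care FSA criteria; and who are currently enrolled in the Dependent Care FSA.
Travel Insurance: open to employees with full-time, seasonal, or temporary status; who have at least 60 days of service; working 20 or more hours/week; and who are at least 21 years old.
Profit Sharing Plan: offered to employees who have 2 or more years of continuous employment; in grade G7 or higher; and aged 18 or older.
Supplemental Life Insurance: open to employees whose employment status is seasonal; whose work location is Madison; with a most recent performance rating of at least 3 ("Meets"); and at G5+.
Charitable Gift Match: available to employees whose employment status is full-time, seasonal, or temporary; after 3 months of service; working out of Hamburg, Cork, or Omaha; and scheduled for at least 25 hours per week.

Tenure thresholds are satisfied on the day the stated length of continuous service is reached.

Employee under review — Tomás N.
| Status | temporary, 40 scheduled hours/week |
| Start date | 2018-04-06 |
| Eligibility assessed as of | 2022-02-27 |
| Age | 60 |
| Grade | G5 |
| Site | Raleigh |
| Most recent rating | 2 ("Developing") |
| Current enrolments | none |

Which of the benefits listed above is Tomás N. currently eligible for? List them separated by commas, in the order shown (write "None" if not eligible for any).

Service from 2018-04-06 to 2022-02-27: 1423 days.
Dependent Care FSA — status temporary ✓ (not excluded); service 1423 days ≥ 3 months (≈90 days) ✓; site Raleigh ✗ (not Austin or Lyon) → not eligible.
Long-Term Disability — status temporary ✗ (excluded) → not eligible.
Travel Insurance — status temporary ✓; service 1423 days ≥ 60 days ✓; 40 hrs/wk ≥ 20 ✓; age 60 ≥ 21 ✓ → eligible.
Profit Sharing Plan — service 1423 days ≥ 2 years (≈730 days) ✓; grade G5 < G7 ✗ → not eligible.
Supplemental Life Insurance — status temporary ✗ (requires seasonal) → not eligible.
Charitable Gift Match — status temporary ✓; service 1423 days ≥ 3 months (≈90 days) ✓; site Raleigh ✗ (not Hamburg, Cork, or Omaha) → not eligible.

Travel Insurance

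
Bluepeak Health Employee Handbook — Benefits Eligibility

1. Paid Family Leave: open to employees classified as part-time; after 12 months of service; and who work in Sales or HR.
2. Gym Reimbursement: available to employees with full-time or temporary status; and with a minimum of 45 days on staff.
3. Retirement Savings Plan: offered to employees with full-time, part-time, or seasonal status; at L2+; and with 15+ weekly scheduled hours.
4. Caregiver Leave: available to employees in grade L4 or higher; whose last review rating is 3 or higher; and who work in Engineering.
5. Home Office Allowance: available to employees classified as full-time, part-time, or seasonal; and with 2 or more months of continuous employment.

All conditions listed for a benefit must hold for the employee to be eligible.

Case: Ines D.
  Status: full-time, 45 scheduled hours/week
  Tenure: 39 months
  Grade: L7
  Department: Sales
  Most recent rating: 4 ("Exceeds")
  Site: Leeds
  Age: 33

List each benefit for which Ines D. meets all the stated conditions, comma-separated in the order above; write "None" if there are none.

Paid Family Leave — status full-time ✗ (requires part-time) → not eligible.
Gym Reimbursement — status full-time ✓; service 39 months ≥ 45 days ✓ → eligible.
Retirement Savings Plan — status full-time ✓; grade L7 ≥ L2 ✓; 45 hrs/wk ≥ 15 ✓ → eligible.
Caregiver Leave — grade L7 ≥ L4 ✓; rating 4 ≥ 3 ✓; dept Sales ✗ → not eligible.
Home Office Allowance — status full-time ✓; service 39 months ≥ 2 months ✓ → eligible.

Gym Reimbursement, Retirement Savings Plan, Home Office Allowance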